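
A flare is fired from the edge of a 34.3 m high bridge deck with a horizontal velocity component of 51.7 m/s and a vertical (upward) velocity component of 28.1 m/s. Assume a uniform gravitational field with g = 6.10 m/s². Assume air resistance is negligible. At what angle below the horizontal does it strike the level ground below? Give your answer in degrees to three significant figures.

The projectile lands when y = 34.3 + (28.10) t − ½·6.10·t² = 0. Positive root: t = (28.10 + √(28.10² + 2·6.10·34.3)) / 6.10 = (28.10 + 34.76) / 6.10 = 10.30 s.
At impact: v_y = v_y0 − g t = −34.76 m/s; vₓ = 51.70 m/s.
Angle below horizontal: arctan(|v_y|/vₓ) = arctan(34.76/51.70) = 33.91°.

33.9°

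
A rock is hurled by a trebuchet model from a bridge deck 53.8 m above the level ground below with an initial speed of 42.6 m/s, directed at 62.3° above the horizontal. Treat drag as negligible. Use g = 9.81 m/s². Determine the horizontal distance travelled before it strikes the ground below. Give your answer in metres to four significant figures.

176.6 m

vₓ = 42.60 cos 62.3° = 19.80 m/s; v_y0 = 42.60 sin 62.3° = 37.72 m/s.
Vertical motion (up positive, ground at y = 0): 4.905 t² − (37.72) t − 53.8 = 0, so t = (37.72 + √(37.72² + 2·9.81·53.8)) / 9.81 = (37.72 + 49.78) / 9.81 = 8.919 s.
Horizontal distance: R = vₓ t = 19.80 × 8.919 = 176.6 m.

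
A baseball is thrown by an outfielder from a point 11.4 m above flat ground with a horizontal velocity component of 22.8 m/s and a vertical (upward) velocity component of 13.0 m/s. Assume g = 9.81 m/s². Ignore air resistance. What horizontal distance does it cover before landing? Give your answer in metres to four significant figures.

With up positive and y = 0 at the ground: y(t) = 11.4 + (13.00) t − 4.905 t². Setting y = 0 and taking the positive root: t = [13.00 + √(13.00² + 2·9.81·11.4)] / 9.81 = (13.00 + 19.82) / 9.81 = 3.345 s.
Horizontal distance: R = vₓ t = 22.80 × 3.345 = 76.27 m.

76.27 m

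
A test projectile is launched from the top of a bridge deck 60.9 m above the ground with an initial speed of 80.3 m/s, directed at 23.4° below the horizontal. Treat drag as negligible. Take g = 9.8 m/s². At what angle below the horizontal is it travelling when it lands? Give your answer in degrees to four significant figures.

vₓ = 80.30 cos 23.4° = 73.70 m/s; v_y0 = −31.89 m/s (downward).
Vertical motion (up positive, ground at y = 0): 4.900 t² − (−31.89) t − 60.9 = 0, so t = (−31.89 + √(31.89² + 2·9.80·60.9)) / 9.80 = (−31.89 + 47.02) / 9.80 = 1.544 s.
At impact: v_y = v_y0 − g t = −47.02 m/s; vₓ = 73.70 m/s.
Angle below horizontal: arctan(|v_y|/vₓ) = arctan(47.02/73.70) = 32.54°.

32.54°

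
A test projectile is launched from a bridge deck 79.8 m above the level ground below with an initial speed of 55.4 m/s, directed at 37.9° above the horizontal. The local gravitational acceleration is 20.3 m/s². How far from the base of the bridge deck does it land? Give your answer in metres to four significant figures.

Components: vₓ = 55.40 cos 37.9° = 43.72 m/s, v_y0 = 55.40 sin 37.9° = 34.03 m/s.
The projectile lands when y = 79.8 + (34.03) t − ½·20.3·t² = 0. Positive root: t = (34.03 + √(34.03² + 2·20.3·79.8)) / 20.3 = (34.03 + 66.32) / 20.3 = 4.943 s.
Horizontal distance: R = vₓ t = 43.72 × 4.943 = 216.1 m.

216.1 m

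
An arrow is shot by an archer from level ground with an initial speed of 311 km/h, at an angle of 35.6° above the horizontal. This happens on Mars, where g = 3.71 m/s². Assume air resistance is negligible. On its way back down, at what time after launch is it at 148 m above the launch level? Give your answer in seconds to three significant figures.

23.8 s

Convert: 311 km/h = 311/3.6 = 86.39 m/s.
Resolve: vₓ = 86.39 cos 35.6° = 70.24 m/s and v_y0 = 86.39 sin 35.6° = 50.29 m/s.
Height y(t) = 50.29 t − 1.855 t² = 148 gives 1.855 t² − 50.29 t + 148 = 0.
Quadratic formula: t = (50.29 ± √1430.8) / 3.71 = (50.29 ± 37.83) / 3.71 → t = 3.359 s or 23.75 s.
The descending-branch root is 23.75 s.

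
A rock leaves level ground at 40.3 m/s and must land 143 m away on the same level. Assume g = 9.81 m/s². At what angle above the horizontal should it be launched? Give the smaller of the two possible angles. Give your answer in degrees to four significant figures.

Level-ground range R = v₀² sin(2θ)/g ⇒ sin(2θ) = gR/v₀² = 9.81 × 143 / 40.3² = 0.8638.
2θ = 59.74° or 180° − 59.74° = 120.3°, so θ = 29.87° or 60.13°.
The smaller angle is 29.87°.

29.87°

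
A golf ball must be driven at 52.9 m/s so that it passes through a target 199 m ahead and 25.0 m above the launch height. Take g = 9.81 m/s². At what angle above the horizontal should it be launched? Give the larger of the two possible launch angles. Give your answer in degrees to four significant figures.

66.20°

Trajectory: y = x tanθ − g x² (1 + tan²θ)/(2v₀²). With x = 199, y = 25.0, v₀ = 52.9, g = 9.81:
69.41 tan²θ − 199 tanθ + (94.41) = 0.
tanθ = [199 ± √(199² − 4 × 69.41 × (94.41))] / (2 × 69.41) = (199 ± 115.7) / 138.8, giving tanθ = 0.6000 or 2.267.
θ = 30.96° or 66.20°; the larger is 66.20°.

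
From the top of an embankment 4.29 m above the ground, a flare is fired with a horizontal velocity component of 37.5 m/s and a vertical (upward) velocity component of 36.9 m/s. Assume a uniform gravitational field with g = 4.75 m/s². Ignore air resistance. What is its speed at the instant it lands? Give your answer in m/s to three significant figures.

53.0 m/s

Vertical motion (up positive, ground at y = 0): 2.375 t² − (36.90) t − 4.29 = 0, so t = (36.90 + √(36.90² + 2·4.75·4.29)) / 4.75 = (36.90 + 37.45) / 4.75 = 15.65 s.
Vertical velocity at impact: v_y = v_y0 − g t = 36.90 − 4.75 × 15.65 = −37.45 m/s.
Speed: |v| = √(vₓ² + v_y²) = √(37.50² + 37.45²) = 53.00 m/s.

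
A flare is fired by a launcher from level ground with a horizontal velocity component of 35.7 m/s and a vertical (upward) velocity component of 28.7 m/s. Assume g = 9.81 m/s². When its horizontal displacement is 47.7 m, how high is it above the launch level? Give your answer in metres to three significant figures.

x = vₓ t ⇒ t = 47.7/35.70 = 1.336 s.
Height: y = v_y0 t − ½ g t² = 28.70 × 1.336 − 4.905 × 1.336² = 38.35 − 8.757 = 29.59 m.

29.6 m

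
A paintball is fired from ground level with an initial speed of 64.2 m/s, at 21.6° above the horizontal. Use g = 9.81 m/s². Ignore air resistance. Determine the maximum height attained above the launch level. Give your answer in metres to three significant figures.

Resolve: vₓ = 64.20 cos 21.6° = 59.69 m/s and v_y0 = 64.20 sin 21.6° = 23.63 m/s.
At the apex v_y = 0, so H = v_y0²/(2g) = 23.63²/19.62 = 28.47 m.

28.5 m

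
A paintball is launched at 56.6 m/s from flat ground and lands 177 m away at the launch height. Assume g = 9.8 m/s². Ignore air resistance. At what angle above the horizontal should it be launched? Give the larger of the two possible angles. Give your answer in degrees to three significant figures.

From R = (v₀²/g) sin 2θ: sin 2θ = 9.80 × 177 / 3203.6 = 0.5415.
2θ = 32.78° or 180° − 32.78° = 147.2°, so θ = 16.39° or 73.61°.
The larger angle is 73.61°.

73.6°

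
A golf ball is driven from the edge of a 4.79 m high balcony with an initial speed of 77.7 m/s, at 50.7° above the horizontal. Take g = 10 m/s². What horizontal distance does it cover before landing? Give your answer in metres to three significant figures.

596 m

Resolve: vₓ = 77.70 cos 50.7° = 49.21 m/s and v_y0 = 77.70 sin 50.7° = 60.13 m/s.
The projectile lands when y = 4.79 + (60.13) t − ½·10.0·t² = 0. Positive root: t = (60.13 + √(60.13² + 2·10.0·4.79)) / 10.0 = (60.13 + 60.92) / 10.0 = 12.10 s.
Horizontal distance: R = vₓ t = 49.21 × 12.10 = 595.7 m.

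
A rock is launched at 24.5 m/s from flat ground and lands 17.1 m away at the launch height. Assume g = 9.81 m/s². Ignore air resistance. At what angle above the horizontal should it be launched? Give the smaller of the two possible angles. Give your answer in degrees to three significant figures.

8.11°

From R = (v₀²/g) sin 2θ: sin 2θ = 9.81 × 17.1 / 600.25 = 0.2795.
2θ = 16.23° or 180° − 16.23° = 163.8°, so θ = 8.114° or 81.89°.
The smaller angle is 8.114°.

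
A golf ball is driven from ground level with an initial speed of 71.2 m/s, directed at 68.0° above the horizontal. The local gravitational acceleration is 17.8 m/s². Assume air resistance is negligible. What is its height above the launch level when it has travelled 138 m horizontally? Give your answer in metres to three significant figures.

Components: vₓ = 71.20 cos 68.0° = 26.67 m/s, v_y0 = 71.20 sin 68.0° = 66.02 m/s.
x = vₓ t ⇒ t = 138/26.67 = 5.174 s.
Height: y = v_y0 t − ½ g t² = 66.02 × 5.174 − 8.900 × 5.174² = 341.6 − 238.3 = 103.3 m.

103 m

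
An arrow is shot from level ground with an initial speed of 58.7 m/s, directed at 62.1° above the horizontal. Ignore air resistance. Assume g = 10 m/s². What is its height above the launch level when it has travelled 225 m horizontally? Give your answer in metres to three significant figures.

89.4 m

Resolve: vₓ = 58.70 cos 62.1° = 27.47 m/s and v_y0 = 58.70 sin 62.1° = 51.88 m/s.
At x = 225 m, t = x/vₓ = 225/27.47 = 8.192 s.
Height: y = v_y0 t − ½ g t² = 51.88 × 8.192 − 5.000 × 8.192² = 425.0 − 335.5 = 89.45 m.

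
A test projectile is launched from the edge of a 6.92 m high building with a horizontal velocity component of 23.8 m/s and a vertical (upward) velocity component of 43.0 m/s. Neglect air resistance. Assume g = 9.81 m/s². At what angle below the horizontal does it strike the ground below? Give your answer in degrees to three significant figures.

Vertical motion (up positive, ground at y = 0): 4.905 t² − (43.00) t − 6.92 = 0, so t = (43.00 + √(43.00² + 2·9.81·6.92)) / 9.81 = (43.00 + 44.55) / 9.81 = 8.925 s.
At impact: v_y = v_y0 − g t = −44.55 m/s; vₓ = 23.80 m/s.
Angle below horizontal: arctan(|v_y|/vₓ) = arctan(44.55/23.80) = 61.89°.

61.9°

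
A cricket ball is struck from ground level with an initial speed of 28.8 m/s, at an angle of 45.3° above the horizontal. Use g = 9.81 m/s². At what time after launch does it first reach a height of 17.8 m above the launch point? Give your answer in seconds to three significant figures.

1.23 s

Components: vₓ = 28.80 cos 45.3° = 20.26 m/s, v_y0 = 28.80 sin 45.3° = 20.47 m/s.
Height y(t) = 20.47 t − 4.905 t² = 17.8 gives 4.905 t² − 20.47 t + 17.8 = 0.
t = [20.47 ± √(20.47² − 2·9.81·17.8)] / 9.81 = (20.47 ± 8.356) / 9.81, so t = 1.235 s or t = 2.939 s.
The first (ascending) time is 1.235 s.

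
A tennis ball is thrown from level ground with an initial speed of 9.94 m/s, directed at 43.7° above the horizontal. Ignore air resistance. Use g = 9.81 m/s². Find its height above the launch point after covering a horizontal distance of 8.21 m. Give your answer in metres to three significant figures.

Components: vₓ = 9.940 cos 43.7° = 7.186 m/s, v_y0 = 9.940 sin 43.7° = 6.867 m/s.
x = vₓ t ⇒ t = 8.21/7.186 = 1.142 s.
Height: y = v_y0 t − ½ g t² = 6.867 × 1.142 − 4.905 × 1.142² = 7.846 − 6.402 = 1.444 m.

1.44 m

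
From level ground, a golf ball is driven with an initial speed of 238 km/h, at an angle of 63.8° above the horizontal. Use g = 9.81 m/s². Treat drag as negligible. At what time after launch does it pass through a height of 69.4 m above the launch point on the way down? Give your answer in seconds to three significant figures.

10.8 s

Convert: 238 km/h = 238/3.6 = 66.11 m/s.
vₓ = 66.11 cos 63.8° = 29.19 m/s; v_y0 = 66.11 sin 63.8° = 59.32 m/s.
Set y = v_y0 t − ½ g t² = 69.4: 4.905 t² − 59.32 t + 69.4 = 0.
t = [59.32 ± √(59.32² − 2·9.81·69.4)] / 9.81 = (59.32 ± 46.44) / 9.81, so t = 1.312 s or t = 10.78 s.
The descending-branch root is 10.78 s.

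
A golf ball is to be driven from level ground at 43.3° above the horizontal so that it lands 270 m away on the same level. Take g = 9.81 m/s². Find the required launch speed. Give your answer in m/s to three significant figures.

On level ground R = v₀² sin 2θ / g ⇒ v₀ = √(gR / sin 2θ).
v₀ = √(9.81 × 270 / sin 86.60°) = √(2649 / 0.9982) = √2653.4 = 51.51 m/s.

51.5 m/s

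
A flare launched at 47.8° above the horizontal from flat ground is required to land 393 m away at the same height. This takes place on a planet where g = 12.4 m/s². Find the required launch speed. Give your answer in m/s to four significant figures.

69.98 m/s

From R = (v₀² / g) sin 2θ: v₀ = √(gR / sin 2θ).
v₀ = √(12.4 × 393 / sin 95.60°) = √(4873 / 0.9952) = √4896.6 = 69.98 m/s.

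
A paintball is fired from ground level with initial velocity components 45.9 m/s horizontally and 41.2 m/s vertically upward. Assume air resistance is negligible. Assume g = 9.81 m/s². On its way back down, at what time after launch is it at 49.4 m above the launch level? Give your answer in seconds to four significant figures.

Set y = v_y0 t − ½ g t² = 49.4: 4.905 t² − 41.20 t + 49.4 = 0.
Quadratic formula: t = (41.20 ± √728.21) / 9.81 = (41.20 ± 26.99) / 9.81 → t = 1.449 s or 6.951 s.
The descending-branch root is 6.951 s.

6.951 s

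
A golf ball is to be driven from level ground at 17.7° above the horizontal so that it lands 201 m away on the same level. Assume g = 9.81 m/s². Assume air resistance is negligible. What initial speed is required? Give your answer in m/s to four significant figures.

From R = (v₀² / g) sin 2θ: v₀ = √(gR / sin 2θ).
v₀ = √(9.81 × 201 / sin 35.40°) = √(1972 / 0.5793) = √3403.9 = 58.34 m/s.

58.34 m/s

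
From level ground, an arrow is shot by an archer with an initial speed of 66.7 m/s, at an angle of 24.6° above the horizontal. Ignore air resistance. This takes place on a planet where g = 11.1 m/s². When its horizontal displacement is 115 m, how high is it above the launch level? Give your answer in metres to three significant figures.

32.7 m

vₓ = 66.70 cos 24.6° = 60.65 m/s; v_y0 = 66.70 sin 24.6° = 27.77 m/s.
Time to reach x = 115 m: t = x/vₓ = 115/60.65 = 1.896 s.
Height: y = v_y0 t − ½ g t² = 27.77 × 1.896 − 5.550 × 1.896² = 52.65 − 19.96 = 32.69 m.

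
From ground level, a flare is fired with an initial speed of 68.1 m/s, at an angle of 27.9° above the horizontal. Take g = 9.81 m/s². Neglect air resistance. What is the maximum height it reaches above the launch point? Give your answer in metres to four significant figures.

Resolve: vₓ = 68.10 cos 27.9° = 60.18 m/s and v_y0 = 68.10 sin 27.9° = 31.87 m/s.
Maximum height: H = v_y0² / (2g) = 31.87² / (2 × 9.81) = 51.76 m.

51.76 m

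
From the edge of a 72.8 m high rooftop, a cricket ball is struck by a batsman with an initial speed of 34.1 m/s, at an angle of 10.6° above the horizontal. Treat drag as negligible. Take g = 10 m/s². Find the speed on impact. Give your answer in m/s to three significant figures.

Horizontal component vₓ = 34.10 cos 10.6° = 33.52 m/s; vertical v_y0 = 34.10 sin 10.6° = 6.273 m/s.
Vertical motion (up positive, ground at y = 0): 5.000 t² − (6.273) t − 72.8 = 0, so t = (6.273 + √(6.273² + 2·10.0·72.8)) / 10.0 = (6.273 + 38.67) / 10.0 = 4.494 s.
Vertical velocity at impact: v_y = v_y0 − g t = 6.273 − 10.0 × 4.494 = −38.67 m/s.
Speed: |v| = √(vₓ² + v_y²) = √(33.52² + 38.67²) = 51.17 m/s.

51.2 m/s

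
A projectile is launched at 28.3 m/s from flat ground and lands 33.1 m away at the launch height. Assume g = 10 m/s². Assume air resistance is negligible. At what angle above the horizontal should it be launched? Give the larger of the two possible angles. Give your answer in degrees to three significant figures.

77.8°

From R = (v₀²/g) sin 2θ: sin 2θ = 10.0 × 33.1 / 800.89 = 0.4133.
2θ = 24.41° or 180° − 24.41° = 155.6°, so θ = 12.21° or 77.79°.
The larger angle is 77.79°.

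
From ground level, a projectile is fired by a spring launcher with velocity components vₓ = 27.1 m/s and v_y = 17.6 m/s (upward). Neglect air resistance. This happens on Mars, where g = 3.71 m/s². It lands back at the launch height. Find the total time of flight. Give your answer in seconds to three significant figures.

It returns to y = 0 when t = 2 v_y0 / g = 2(17.60)/3.71 = 9.488 s.

9.49 s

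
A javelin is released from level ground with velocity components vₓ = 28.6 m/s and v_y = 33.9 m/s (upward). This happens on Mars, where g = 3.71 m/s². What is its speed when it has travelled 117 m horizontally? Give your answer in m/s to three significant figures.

34.2 m/s

At x = 117 m, t = x/vₓ = 117/28.60 = 4.091 s.
Vertical velocity there: v_y = v_y0 − g t = 33.90 − 3.71 × 4.091 = 18.72 m/s.
Speed: √(vₓ² + v_y²) = √(28.60² + 18.72²) = 34.18 m/s.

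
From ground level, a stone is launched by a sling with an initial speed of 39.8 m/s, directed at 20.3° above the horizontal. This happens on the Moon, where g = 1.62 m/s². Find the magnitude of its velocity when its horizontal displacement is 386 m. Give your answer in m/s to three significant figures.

37.4 m/s

vₓ = 39.80 cos 20.3° = 37.33 m/s; v_y0 = 39.80 sin 20.3° = 13.81 m/s.
Time to reach x = 386 m: t = x/vₓ = 386/37.33 = 10.34 s.
Vertical velocity there: v_y = v_y0 − g t = 13.81 − 1.62 × 10.34 = −2.944 m/s.
Speed: √(vₓ² + v_y²) = √(37.33² + 2.944²) = 37.44 m/s.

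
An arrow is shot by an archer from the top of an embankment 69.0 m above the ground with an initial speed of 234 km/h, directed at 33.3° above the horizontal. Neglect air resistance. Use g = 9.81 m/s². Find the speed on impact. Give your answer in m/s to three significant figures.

74.7 m/s

Convert: 234 km/h = 234/3.6 = 65.00 m/s.
Resolve: vₓ = 65.00 cos 33.3° = 54.33 m/s and v_y0 = 65.00 sin 33.3° = 35.69 m/s.
With up positive and y = 0 at the ground: y(t) = 69.0 + (35.69) t − 4.905 t². Setting y = 0 and taking the positive root: t = [35.69 + √(35.69² + 2·9.81·69.0)] / 9.81 = (35.69 + 51.26) / 9.81 = 8.863 s.
Vertical velocity at impact: v_y = v_y0 − g t = 35.69 − 9.81 × 8.863 = −51.26 m/s.
Speed: |v| = √(vₓ² + v_y²) = √(54.33² + 51.26²) = 74.69 m/s.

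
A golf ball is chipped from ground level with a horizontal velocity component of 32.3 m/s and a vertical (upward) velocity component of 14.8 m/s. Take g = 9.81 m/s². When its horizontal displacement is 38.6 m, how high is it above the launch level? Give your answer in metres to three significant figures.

10.7 m

x = vₓ t ⇒ t = 38.6/32.30 = 1.195 s.
Height: y = v_y0 t − ½ g t² = 14.80 × 1.195 − 4.905 × 1.195² = 17.69 − 7.005 = 10.68 m.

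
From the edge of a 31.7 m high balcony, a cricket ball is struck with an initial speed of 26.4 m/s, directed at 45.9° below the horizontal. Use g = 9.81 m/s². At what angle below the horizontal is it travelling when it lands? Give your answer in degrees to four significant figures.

vₓ = 26.40 cos 45.9° = 18.37 m/s; v_y0 = −18.96 m/s (downward).
Vertical motion (up positive, ground at y = 0): 4.905 t² − (−18.96) t − 31.7 = 0, so t = (−18.96 + √(18.96² + 2·9.81·31.7)) / 9.81 = (−18.96 + 31.33) / 9.81 = 1.261 s.
At impact: v_y = v_y0 − g t = −31.33 m/s; vₓ = 18.37 m/s.
Angle below horizontal: arctan(|v_y|/vₓ) = arctan(31.33/18.37) = 59.61°.

59.61°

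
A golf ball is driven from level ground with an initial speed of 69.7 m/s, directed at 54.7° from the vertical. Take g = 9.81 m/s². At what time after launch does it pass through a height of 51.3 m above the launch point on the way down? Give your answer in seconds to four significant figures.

Components: vₓ = 69.70 sin 54.7° = 56.88 m/s, v_y0 = 69.70 cos 54.7° = 40.28 m/s.
Require v_y0 t − ½ g t² = 51.3, i.e. 4.905 t² − 40.28 t + 51.3 = 0.
Quadratic formula: t = (40.28 ± √615.70) / 9.81 = (40.28 ± 24.81) / 9.81 → t = 1.576 s or 6.635 s.
The descending-branch root is 6.635 s.

6.635 s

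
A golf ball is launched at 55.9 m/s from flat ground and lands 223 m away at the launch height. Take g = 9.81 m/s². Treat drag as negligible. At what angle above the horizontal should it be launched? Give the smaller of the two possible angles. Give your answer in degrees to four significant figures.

22.22°

From R = (v₀²/g) sin 2θ: sin 2θ = 9.81 × 223 / 3124.8 = 0.7001.
2θ = 44.43° or 180° − 44.43° = 135.6°, so θ = 22.22° or 67.78°.
The smaller angle is 22.22°.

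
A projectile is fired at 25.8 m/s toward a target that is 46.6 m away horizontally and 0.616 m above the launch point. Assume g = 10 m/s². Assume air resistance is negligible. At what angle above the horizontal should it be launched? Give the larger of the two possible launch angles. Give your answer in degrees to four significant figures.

67.63°

Trajectory: y = x tanθ − g x² (1 + tan²θ)/(2v₀²). With x = 46.6, y = 0.616, v₀ = 25.8, g = 10.0:
16.31 tan²θ − 46.6 tanθ + (16.93) = 0.
tanθ = [46.6 ± √(46.6² − 4 × 16.31 × (16.93))] / (2 × 16.31) = (46.6 ± 32.67) / 32.62, giving tanθ = 0.4271 or 2.430.
θ = 23.13° or 67.63°; the larger is 67.63°.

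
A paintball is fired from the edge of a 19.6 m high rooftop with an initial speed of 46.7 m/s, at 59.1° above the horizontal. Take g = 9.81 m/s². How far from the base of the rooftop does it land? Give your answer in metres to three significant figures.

vₓ = 46.70 cos 59.1° = 23.98 m/s; v_y0 = 46.70 sin 59.1° = 40.07 m/s.
Vertical motion (up positive, ground at y = 0): 4.905 t² − (40.07) t − 19.6 = 0, so t = (40.07 + √(40.07² + 2·9.81·19.6)) / 9.81 = (40.07 + 44.61) / 9.81 = 8.632 s.
Horizontal distance: R = vₓ t = 23.98 × 8.632 = 207.0 m.

207 m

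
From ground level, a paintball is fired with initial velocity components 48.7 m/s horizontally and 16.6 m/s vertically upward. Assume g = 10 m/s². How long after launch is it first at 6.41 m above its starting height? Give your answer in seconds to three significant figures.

Height y(t) = 16.60 t − 5.000 t² = 6.41 gives 5.000 t² − 16.60 t + 6.41 = 0.
t = [16.60 ± √(16.60² − 2·10.0·6.41)] / 10.0 = (16.60 ± 12.14) / 10.0, so t = 0.4461 s or t = 2.874 s.
The first (ascending) time is 0.4461 s.

0.446 s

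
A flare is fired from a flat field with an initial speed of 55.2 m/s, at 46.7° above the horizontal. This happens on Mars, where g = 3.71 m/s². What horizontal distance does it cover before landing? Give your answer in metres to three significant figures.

Components: vₓ = 55.20 cos 46.7° = 37.86 m/s, v_y0 = 55.20 sin 46.7° = 40.17 m/s.
Flight time T = 2 v_y0 / g = 21.66 s.
Horizontal distance R = vₓ T = 37.86 × 21.66 = 819.9 m.

820 m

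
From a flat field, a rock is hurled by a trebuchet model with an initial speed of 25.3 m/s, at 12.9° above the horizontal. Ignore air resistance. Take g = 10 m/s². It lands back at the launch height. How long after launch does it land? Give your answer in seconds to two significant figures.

Components: vₓ = 25.30 cos 12.9° = 24.66 m/s, v_y0 = 25.30 sin 12.9° = 5.648 m/s.
Time of flight on level ground: T = 2 v_y0 / g = 2 × 5.648 / 10.0 = 1.130 s.

1.1 s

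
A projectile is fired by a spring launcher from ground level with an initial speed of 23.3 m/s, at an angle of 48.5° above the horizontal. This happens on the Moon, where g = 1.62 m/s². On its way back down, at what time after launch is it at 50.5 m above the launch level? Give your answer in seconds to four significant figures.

18.10 s

Horizontal component vₓ = 23.30 cos 48.5° = 15.44 m/s; vertical v_y0 = 23.30 sin 48.5° = 17.45 m/s.
Require v_y0 t − ½ g t² = 50.5, i.e. 0.8100 t² − 17.45 t + 50.5 = 0.
Quadratic formula: t = (17.45 ± √140.91) / 1.62 = (17.45 ± 11.87) / 1.62 → t = 3.445 s or 18.10 s.
The descending-branch root is 18.10 s.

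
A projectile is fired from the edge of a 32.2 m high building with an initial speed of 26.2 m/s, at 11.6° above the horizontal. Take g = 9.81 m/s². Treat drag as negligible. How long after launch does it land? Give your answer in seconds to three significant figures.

vₓ = 26.20 cos 11.6° = 25.66 m/s; v_y0 = 26.20 sin 11.6° = 5.268 m/s.
Vertical motion (up positive, ground at y = 0): 4.905 t² − (5.268) t − 32.2 = 0, so t = (5.268 + √(5.268² + 2·9.81·32.2)) / 9.81 = (5.268 + 25.68) / 9.81 = 3.155 s.

3.15 s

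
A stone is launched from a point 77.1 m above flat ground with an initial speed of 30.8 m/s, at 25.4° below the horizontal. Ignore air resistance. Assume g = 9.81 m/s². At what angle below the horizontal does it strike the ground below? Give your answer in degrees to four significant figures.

Horizontal component vₓ = 30.80 cos 25.4° = 27.82 m/s; vertical v_y0 = −13.21 m/s (downward).
The projectile lands when y = 77.1 + (−13.21) t − ½·9.81·t² = 0. Positive root: t = (−13.21 + √(13.21² + 2·9.81·77.1)) / 9.81 = (−13.21 + 41.08) / 9.81 = 2.840 s.
At impact: v_y = v_y0 − g t = −41.08 m/s; vₓ = 27.82 m/s.
Angle below horizontal: arctan(|v_y|/vₓ) = arctan(41.08/27.82) = 55.89°.

55.89°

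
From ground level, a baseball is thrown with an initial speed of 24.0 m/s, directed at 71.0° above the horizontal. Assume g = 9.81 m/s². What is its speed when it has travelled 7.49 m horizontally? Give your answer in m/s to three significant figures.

15.4 m/s

Horizontal component vₓ = 24.00 cos 71.0° = 7.814 m/s; vertical v_y0 = 24.00 sin 71.0° = 22.69 m/s.
x = vₓ t ⇒ t = 7.49/7.814 = 0.9586 s.
Vertical velocity there: v_y = v_y0 − g t = 22.69 − 9.81 × 0.9586 = 13.29 m/s.
Speed: √(vₓ² + v_y²) = √(7.814² + 13.29²) = 15.42 m/s.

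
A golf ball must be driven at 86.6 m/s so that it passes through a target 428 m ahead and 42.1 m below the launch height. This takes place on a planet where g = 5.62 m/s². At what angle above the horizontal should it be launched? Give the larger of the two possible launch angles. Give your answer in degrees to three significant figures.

80.8°

Trajectory: y = x tanθ − g x² (1 + tan²θ)/(2v₀²). With x = 428, y = −42.1, v₀ = 86.6, g = 5.62:
68.64 tan²θ − 428 tanθ + (26.54) = 0.
tanθ = [428 ± √(428² − 4 × 68.64 × (26.54))] / (2 × 68.64) = (428 ± 419.4) / 137.3, giving tanθ = 0.06263 or 6.173.
θ = 3.584° or 80.80°; the larger is 80.80°.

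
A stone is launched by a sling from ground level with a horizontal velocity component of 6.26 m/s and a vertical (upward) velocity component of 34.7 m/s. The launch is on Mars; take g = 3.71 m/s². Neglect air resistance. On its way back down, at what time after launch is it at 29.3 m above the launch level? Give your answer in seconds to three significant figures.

17.8 s

Height y(t) = 34.70 t − 1.855 t² = 29.3 gives 1.855 t² − 34.70 t + 29.3 = 0.
Quadratic formula: t = (34.70 ± √986.68) / 3.71 = (34.70 ± 31.41) / 3.71 → t = 0.8864 s or 17.82 s.
The descending-branch root is 17.82 s.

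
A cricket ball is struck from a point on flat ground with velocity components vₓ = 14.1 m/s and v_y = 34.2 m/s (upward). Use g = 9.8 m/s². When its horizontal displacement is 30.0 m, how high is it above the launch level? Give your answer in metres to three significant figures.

At x = 30.0 m, t = x/vₓ = 30.0/14.10 = 2.128 s.
Height: y = v_y0 t − ½ g t² = 34.20 × 2.128 − 4.900 × 2.128² = 72.77 − 22.18 = 50.58 m.

50.6 m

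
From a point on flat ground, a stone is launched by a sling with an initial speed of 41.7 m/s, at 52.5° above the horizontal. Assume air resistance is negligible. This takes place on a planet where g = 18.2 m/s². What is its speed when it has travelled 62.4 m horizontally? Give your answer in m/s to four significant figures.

27.93 m/s

vₓ = 41.70 cos 52.5° = 25.39 m/s; v_y0 = 41.70 sin 52.5° = 33.08 m/s.
Time to reach x = 62.4 m: t = x/vₓ = 62.4/25.39 = 2.458 s.
Vertical velocity there: v_y = v_y0 − g t = 33.08 − 18.2 × 2.458 = −11.65 m/s.
Speed: √(vₓ² + v_y²) = √(25.39² + 11.65²) = 27.93 m/s.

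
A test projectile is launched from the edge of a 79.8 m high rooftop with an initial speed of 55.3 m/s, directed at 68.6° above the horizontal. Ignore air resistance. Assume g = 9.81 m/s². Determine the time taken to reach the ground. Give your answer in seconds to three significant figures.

Components: vₓ = 55.30 cos 68.6° = 20.18 m/s, v_y0 = 55.30 sin 68.6° = 51.49 m/s.
With up positive and y = 0 at the ground: y(t) = 79.8 + (51.49) t − 4.905 t². Setting y = 0 and taking the positive root: t = [51.49 + √(51.49² + 2·9.81·79.8)] / 9.81 = (51.49 + 64.94) / 9.81 = 11.87 s.

11.9 s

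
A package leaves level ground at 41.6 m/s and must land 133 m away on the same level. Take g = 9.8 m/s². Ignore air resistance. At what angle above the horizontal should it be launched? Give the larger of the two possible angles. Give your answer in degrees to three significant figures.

R = v₀² sin 2θ / g gives sin 2θ = gR/v₀² = 9.80·133/41.6² = 0.7532.
2θ = 48.87° or 180° − 48.87° = 131.1°, so θ = 24.43° or 65.57°.
The larger angle is 65.57°.

65.6°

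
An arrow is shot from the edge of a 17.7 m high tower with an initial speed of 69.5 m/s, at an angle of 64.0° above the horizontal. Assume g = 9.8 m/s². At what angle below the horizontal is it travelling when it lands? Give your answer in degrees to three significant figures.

64.9°

Components: vₓ = 69.50 cos 64.0° = 30.47 m/s, v_y0 = 69.50 sin 64.0° = 62.47 m/s.
Vertical motion (up positive, ground at y = 0): 4.900 t² − (62.47) t − 17.7 = 0, so t = (62.47 + √(62.47² + 2·9.80·17.7)) / 9.80 = (62.47 + 65.18) / 9.80 = 13.03 s.
At impact: v_y = v_y0 − g t = −65.18 m/s; vₓ = 30.47 m/s.
Angle below horizontal: arctan(|v_y|/vₓ) = arctan(65.18/30.47) = 64.95°.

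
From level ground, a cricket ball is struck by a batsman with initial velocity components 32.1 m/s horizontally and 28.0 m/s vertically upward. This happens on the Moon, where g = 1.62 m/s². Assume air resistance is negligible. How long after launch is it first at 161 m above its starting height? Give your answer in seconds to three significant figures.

7.29 s

Require v_y0 t − ½ g t² = 161, i.e. 0.8100 t² − 28.00 t + 161 = 0.
Quadratic formula: t = (28.00 ± √262.36) / 1.62 = (28.00 ± 16.20) / 1.62 → t = 7.285 s or 27.28 s.
The first (ascending) time is 7.285 s.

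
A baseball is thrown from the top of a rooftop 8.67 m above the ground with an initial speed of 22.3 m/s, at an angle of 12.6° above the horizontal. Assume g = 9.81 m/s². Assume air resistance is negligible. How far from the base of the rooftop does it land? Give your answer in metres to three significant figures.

Horizontal component vₓ = 22.30 cos 12.6° = 21.76 m/s; vertical v_y0 = 22.30 sin 12.6° = 4.865 m/s.
The projectile lands when y = 8.67 + (4.865) t − ½·9.81·t² = 0. Positive root: t = (4.865 + √(4.865² + 2·9.81·8.67)) / 9.81 = (4.865 + 13.92) / 9.81 = 1.915 s.
Horizontal distance: R = vₓ t = 21.76 × 1.915 = 41.67 m.

41.7 m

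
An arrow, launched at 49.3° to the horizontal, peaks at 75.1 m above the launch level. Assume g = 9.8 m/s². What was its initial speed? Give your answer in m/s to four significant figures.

At the peak v_y = 0, so v_y0 = √(2gH) = √(2 × 9.80 × 75.1) = 38.37 m/s.
v_y0 = v₀ sin θ ⇒ v₀ = 38.37 / sin 49.3° = 50.61 m/s.

50.61 m/s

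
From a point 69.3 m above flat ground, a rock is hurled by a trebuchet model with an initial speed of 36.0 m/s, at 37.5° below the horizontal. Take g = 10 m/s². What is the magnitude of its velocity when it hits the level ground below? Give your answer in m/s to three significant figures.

51.8 m/s

Components: vₓ = 36.00 cos 37.5° = 28.56 m/s, v_y0 = −21.92 m/s (downward).
With up positive and y = 0 at the ground: y(t) = 69.3 + (−21.92) t − 5.000 t². Setting y = 0 and taking the positive root: t = [−21.92 + √(21.92² + 2·10.0·69.3)] / 10.0 = (−21.92 + 43.20) / 10.0 = 2.129 s.
Vertical velocity at impact: v_y = v_y0 − g t = −21.92 − 10.0 × 2.129 = −43.20 m/s.
Speed: |v| = √(vₓ² + v_y²) = √(28.56² + 43.20²) = 51.79 m/s.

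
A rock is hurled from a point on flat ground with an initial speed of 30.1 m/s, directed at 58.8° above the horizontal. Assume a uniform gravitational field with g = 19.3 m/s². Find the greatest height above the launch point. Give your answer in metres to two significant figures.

17 m

Horizontal component vₓ = 30.10 cos 58.8° = 15.59 m/s; vertical v_y0 = 30.10 sin 58.8° = 25.75 m/s.
Maximum height: H = v_y0² / (2g) = 25.75² / (2 × 19.3) = 17.17 m.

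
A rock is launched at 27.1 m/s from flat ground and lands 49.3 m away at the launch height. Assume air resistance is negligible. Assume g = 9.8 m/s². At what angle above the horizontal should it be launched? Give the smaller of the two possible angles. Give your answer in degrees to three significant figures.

20.6°

R = v₀² sin 2θ / g gives sin 2θ = gR/v₀² = 9.80·49.3/27.1² = 0.6579.
2θ = 41.14° or 180° − 41.14° = 138.9°, so θ = 20.57° or 69.43°.
The smaller angle is 20.57°.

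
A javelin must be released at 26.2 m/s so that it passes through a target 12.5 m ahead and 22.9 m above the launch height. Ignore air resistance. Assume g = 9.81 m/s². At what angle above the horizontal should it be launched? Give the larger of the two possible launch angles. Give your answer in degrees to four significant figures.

Trajectory: y = x tanθ − g x² (1 + tan²θ)/(2v₀²). With x = 12.5, y = 22.9, v₀ = 26.2, g = 9.81:
1.116 tan²θ − 12.5 tanθ + (24.02) = 0.
tanθ = [12.5 ± √(12.5² − 4 × 1.116 × (24.02))] / (2 × 1.116) = (12.5 ± 6.999) / 2.233, giving tanθ = 2.463 or 8.732.
θ = 67.90° or 83.47°; the larger is 83.47°.

83.47°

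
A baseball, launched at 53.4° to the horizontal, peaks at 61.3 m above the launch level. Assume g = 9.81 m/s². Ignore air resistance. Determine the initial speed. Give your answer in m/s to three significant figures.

43.2 m/s

At the peak v_y = 0, so v_y0 = √(2gH) = √(2 × 9.81 × 61.3) = 34.68 m/s.
v_y0 = v₀ sin θ ⇒ v₀ = 34.68 / sin 53.4° = 43.20 m/s.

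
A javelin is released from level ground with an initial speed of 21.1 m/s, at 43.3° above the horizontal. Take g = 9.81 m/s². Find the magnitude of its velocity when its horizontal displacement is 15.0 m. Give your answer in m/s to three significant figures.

Components: vₓ = 21.10 cos 43.3° = 15.36 m/s, v_y0 = 21.10 sin 43.3° = 14.47 m/s.
x = vₓ t ⇒ t = 15.0/15.36 = 0.9768 s.
Vertical velocity there: v_y = v_y0 − g t = 14.47 − 9.81 × 0.9768 = 4.888 m/s.
Speed: √(vₓ² + v_y²) = √(15.36² + 4.888²) = 16.12 m/s.

16.1 m/s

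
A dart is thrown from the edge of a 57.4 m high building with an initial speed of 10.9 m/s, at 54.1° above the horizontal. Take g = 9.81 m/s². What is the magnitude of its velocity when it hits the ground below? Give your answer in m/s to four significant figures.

Components: vₓ = 10.90 cos 54.1° = 6.391 m/s, v_y0 = 10.90 sin 54.1° = 8.829 m/s.
Vertical motion (up positive, ground at y = 0): 4.905 t² − (8.829) t − 57.4 = 0, so t = (8.829 + √(8.829² + 2·9.81·57.4)) / 9.81 = (8.829 + 34.70) / 9.81 = 4.437 s.
Vertical velocity at impact: v_y = v_y0 − g t = 8.829 − 9.81 × 4.437 = −34.70 m/s.
Speed: |v| = √(vₓ² + v_y²) = √(6.391² + 34.70²) = 35.28 m/s.

35.28 m/s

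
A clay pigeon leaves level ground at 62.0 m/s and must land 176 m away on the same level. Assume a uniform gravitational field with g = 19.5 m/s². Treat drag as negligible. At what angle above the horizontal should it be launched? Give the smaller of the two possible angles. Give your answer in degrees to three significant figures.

31.6°

R = v₀² sin 2θ / g gives sin 2θ = gR/v₀² = 19.5·176/62.0² = 0.8928.
2θ = 63.23° or 180° − 63.23° = 116.8°, so θ = 31.61° or 58.39°.
The smaller angle is 31.61°.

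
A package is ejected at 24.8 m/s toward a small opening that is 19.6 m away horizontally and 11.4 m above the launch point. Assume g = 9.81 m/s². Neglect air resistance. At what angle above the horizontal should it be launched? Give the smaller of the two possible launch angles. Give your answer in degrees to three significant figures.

40.4°

Trajectory: y = x tanθ − g x² (1 + tan²θ)/(2v₀²). With x = 19.6, y = 11.4, v₀ = 24.8, g = 9.81:
3.064 tan²θ − 19.6 tanθ + (14.46) = 0.
tanθ = [19.6 ± √(19.6² − 4 × 3.064 × (14.46))] / (2 × 3.064) = (19.6 ± 14.38) / 6.127, giving tanθ = 0.8512 or 5.546.
θ = 40.40° or 79.78°; the smaller is 40.40°.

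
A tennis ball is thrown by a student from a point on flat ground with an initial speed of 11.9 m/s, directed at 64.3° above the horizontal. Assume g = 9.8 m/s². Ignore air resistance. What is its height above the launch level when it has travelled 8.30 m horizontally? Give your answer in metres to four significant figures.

Components: vₓ = 11.90 cos 64.3° = 5.161 m/s, v_y0 = 11.90 sin 64.3° = 10.72 m/s.
At x = 8.30 m, t = x/vₓ = 8.30/5.161 = 1.608 s.
Height: y = v_y0 t − ½ g t² = 10.72 × 1.608 − 4.900 × 1.608² = 17.25 − 12.68 = 4.571 m.

4.571 m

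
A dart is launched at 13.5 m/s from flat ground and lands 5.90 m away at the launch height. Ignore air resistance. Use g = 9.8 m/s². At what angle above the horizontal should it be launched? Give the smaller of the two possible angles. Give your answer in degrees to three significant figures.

9.25°

Level-ground range R = v₀² sin(2θ)/g ⇒ sin(2θ) = gR/v₀² = 9.80 × 5.90 / 13.5² = 0.3173.
2θ = 18.50° or 180° − 18.50° = 161.5°, so θ = 9.249° or 80.75°.
The smaller angle is 9.249°.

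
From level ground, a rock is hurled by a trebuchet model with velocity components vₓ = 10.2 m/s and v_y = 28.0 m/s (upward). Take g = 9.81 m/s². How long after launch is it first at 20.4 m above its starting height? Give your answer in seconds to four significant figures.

Require v_y0 t − ½ g t² = 20.4, i.e. 4.905 t² − 28.00 t + 20.4 = 0.
Quadratic formula: t = (28.00 ± √383.75) / 9.81 = (28.00 ± 19.59) / 9.81 → t = 0.8573 s or 4.851 s.
The first (ascending) time is 0.8573 s.

0.8573 s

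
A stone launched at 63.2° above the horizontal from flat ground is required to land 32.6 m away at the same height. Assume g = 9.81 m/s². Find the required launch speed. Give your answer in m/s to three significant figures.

From R = (v₀² / g) sin 2θ: v₀ = √(gR / sin 2θ).
v₀ = √(9.81 × 32.6 / sin 126.4°) = √(319.8 / 0.8049) = √397.33 = 19.93 m/s.

19.9 m/s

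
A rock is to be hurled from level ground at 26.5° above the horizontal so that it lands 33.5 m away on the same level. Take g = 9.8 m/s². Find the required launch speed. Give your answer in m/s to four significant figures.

20.28 m/s

Level-ground range: R = v₀² sin(2θ)/g, so v₀ = √(gR / sin 2θ).
v₀ = √(9.80 × 33.5 / sin 53.00°) = √(328.3 / 0.7986) = √411.08 = 20.28 m/s.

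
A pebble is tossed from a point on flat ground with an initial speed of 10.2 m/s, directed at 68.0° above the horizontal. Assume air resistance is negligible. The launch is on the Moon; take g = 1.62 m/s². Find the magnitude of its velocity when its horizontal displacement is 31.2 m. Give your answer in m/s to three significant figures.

Components: vₓ = 10.20 cos 68.0° = 3.821 m/s, v_y0 = 10.20 sin 68.0° = 9.457 m/s.
Time to reach x = 31.2 m: t = x/vₓ = 31.2/3.821 = 8.165 s.
Vertical velocity there: v_y = v_y0 − g t = 9.457 − 1.62 × 8.165 = −3.771 m/s.
Speed: √(vₓ² + v_y²) = √(3.821² + 3.771²) = 5.368 m/s.

5.37 m/s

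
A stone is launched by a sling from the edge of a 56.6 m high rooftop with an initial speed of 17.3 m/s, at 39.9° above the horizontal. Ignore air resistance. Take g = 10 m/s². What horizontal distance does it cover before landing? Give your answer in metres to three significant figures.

Components: vₓ = 17.30 cos 39.9° = 13.27 m/s, v_y0 = 17.30 sin 39.9° = 11.10 m/s.
The projectile lands when y = 56.6 + (11.10) t − ½·10.0·t² = 0. Positive root: t = (11.10 + √(11.10² + 2·10.0·56.6)) / 10.0 = (11.10 + 35.43) / 10.0 = 4.653 s.
Horizontal distance: R = vₓ t = 13.27 × 4.653 = 61.75 m.

61.7 m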